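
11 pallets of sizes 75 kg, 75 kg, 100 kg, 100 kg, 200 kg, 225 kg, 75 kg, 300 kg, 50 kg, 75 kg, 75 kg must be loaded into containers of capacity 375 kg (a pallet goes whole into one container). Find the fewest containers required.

4

Total = 300 + 225 + 200 + 100 + 100 + 75 + 75 + 75 + 75 + 75 + 50 = 1350 kg.
Lower bound: ⌈1350/375⌉ = 4 containers.
A packing using 4 containers:
  container 1: 300 + 75 = 375
  container 2: 225 + 100 + 50 = 375
  container 3: 200 + 100 + 75 = 375
  container 4: 75 + 75 + 75 = 225
This matches the lower bound, so 4 is optimal.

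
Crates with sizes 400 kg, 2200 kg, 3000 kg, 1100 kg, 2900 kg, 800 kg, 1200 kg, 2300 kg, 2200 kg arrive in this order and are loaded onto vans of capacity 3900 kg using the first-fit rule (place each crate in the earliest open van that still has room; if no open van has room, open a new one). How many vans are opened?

5

  400 → van 1 (new)  [load 400/3900]
  2200 → van 1  [load 2600/3900]
  3000 → van 2 (new)  [load 3000/3900]
  1100 → van 1  [load 3700/3900]
  2900 → van 3 (new)  [load 2900/3900]
  800 → van 2  [load 3800/3900]
  1200 → van 4 (new)  [load 1200/3900]
  2300 → van 4  [load 3500/3900]
  2200 → van 5 (new)  [load 2200/3900]
5 vans opened.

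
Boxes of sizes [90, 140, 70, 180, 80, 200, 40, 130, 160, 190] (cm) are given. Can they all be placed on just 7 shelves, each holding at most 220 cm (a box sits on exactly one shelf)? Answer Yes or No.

A valid assignment using 7 shelves:
  shelf 1: 200 = 200
  shelf 2: 190 = 190
  shelf 3: 180 + 40 = 220
  shelf 4: 160 = 160
  shelf 5: 140 + 80 = 220
  shelf 6: 130 + 90 = 220
  shelf 7: 70 = 70
Every load is within 220 cm, so 7 shelves suffice.

Yes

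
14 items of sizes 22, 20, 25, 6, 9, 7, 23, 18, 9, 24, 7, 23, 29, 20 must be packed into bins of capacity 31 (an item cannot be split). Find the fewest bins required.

Total = 29 + 25 + 24 + 23 + 23 + 22 + 20 + 20 + 18 + 9 + 9 + 7 + 7 + 6 = 242.
Lower bound: ⌈242/31⌉ = 8 bins.
Also, 9 items each exceed 31/2, and no two of those can share a bin, so at least 9 bins are needed.
A packing using 9 bins:
  bin 1: 29 = 29
  bin 2: 25 + 6 = 31
  bin 3: 24 + 7 = 31
  bin 4: 23 + 7 = 30
  bin 5: 23 = 23
  bin 6: 22 + 9 = 31
  bin 7: 20 + 9 = 29
  bin 8: 20 = 20
  bin 9: 18 = 18
This matches the lower bound, so 9 is optimal.

9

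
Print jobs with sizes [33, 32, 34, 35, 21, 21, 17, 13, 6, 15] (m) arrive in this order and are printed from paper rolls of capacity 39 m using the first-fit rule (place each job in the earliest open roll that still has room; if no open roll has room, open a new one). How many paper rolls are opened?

  33 → roll 1 (new)  [load 33/39]
  32 → roll 2 (new)  [load 32/39]
  34 → roll 3 (new)  [load 34/39]
  35 → roll 4 (new)  [load 35/39]
  21 → roll 5 (new)  [load 21/39]
  21 → roll 6 (new)  [load 21/39]
  17 → roll 5  [load 38/39]
  13 → roll 6  [load 34/39]
  6 → roll 1  [load 39/39]
  15 → roll 7 (new)  [load 15/39]
7 paper rolls opened.

7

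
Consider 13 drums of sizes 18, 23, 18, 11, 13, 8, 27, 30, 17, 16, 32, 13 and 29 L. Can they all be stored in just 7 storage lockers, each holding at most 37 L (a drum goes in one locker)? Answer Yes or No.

Total = 255 L; ⌈255/37⌉ = 7.
The bound of 7 does not rule out 7, but exhaustive search shows no assignment into 7 storage lockers of capacity 37 L exists — the minimum is 8.

No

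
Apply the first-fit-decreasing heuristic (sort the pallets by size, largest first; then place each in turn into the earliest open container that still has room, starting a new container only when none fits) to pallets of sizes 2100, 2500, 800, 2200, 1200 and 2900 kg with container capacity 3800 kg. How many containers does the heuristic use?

Sorted descending: 2900, 2500, 2200, 2100, 1200, 800.
  2900 → container 1 (new)  [load 2900/3800]
  2500 → container 2 (new)  [load 2500/3800]
  2200 → container 3 (new)  [load 2200/3800]
  2100 → container 4 (new)  [load 2100/3800]
  1200 → container 2  [load 3700/3800]
  800 → container 1  [load 3700/3800]
4 containers opened.

4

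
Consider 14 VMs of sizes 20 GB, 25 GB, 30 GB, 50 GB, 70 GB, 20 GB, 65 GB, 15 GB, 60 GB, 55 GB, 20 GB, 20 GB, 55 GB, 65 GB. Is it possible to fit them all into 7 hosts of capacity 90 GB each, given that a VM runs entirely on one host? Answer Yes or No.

Yes

A valid assignment using 7 hosts:
  host 1: 70 + 20 = 90
  host 2: 65 + 25 = 90
  host 3: 65 + 20 = 85
  host 4: 60 + 30 = 90
  host 5: 55 + 20 + 15 = 90
  host 6: 55 + 20 = 75
  host 7: 50 = 50
Every load is within 90 GB, so 7 hosts suffice.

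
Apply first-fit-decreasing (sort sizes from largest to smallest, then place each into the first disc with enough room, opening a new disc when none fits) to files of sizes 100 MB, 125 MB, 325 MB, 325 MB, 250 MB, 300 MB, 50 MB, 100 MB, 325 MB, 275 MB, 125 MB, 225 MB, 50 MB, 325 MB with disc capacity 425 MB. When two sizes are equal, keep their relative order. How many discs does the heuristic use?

Sorted descending: 325, 325, 325, 325, 300, 275, 250, 225, 125, 125, 100, 100, 50, 50.
  325 → disc 1 (new)  [load 325/425]
  325 → disc 2 (new)  [load 325/425]
  325 → disc 3 (new)  [load 325/425]
  325 → disc 4 (new)  [load 325/425]
  300 → disc 5 (new)  [load 300/425]
  275 → disc 6 (new)  [load 275/425]
  250 → disc 7 (new)  [load 250/425]
  225 → disc 8 (new)  [load 225/425]
  125 → disc 5  [load 425/425]
  125 → disc 6  [load 400/425]
  100 → disc 1  [load 425/425]
  100 → disc 2  [load 425/425]
  50 → disc 3  [load 375/425]
  50 → disc 3  [load 425/425]
8 discs opened.

8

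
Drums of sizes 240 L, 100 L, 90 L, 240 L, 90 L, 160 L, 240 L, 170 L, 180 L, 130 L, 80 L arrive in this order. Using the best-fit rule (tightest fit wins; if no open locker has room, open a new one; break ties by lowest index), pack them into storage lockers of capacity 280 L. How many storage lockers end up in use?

8

  240 → locker 1 (new)  [load 240/280]
  100 → locker 2 (new)  [load 100/280]
  90 → locker 2  [load 190/280]
  240 → locker 3 (new)  [load 240/280]
  90 → locker 2  [load 280/280]
  160 → locker 4 (new)  [load 160/280]
  240 → locker 5 (new)  [load 240/280]
  170 → locker 6 (new)  [load 170/280]
  180 → locker 7 (new)  [load 180/280]
  130 → locker 8 (new)  [load 130/280]
  80 → locker 7  [load 260/280]
8 storage lockers opened.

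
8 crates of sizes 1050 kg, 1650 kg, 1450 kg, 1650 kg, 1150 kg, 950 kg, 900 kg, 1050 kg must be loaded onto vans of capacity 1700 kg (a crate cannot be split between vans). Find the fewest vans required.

Total = 1650 + 1650 + 1450 + 1150 + 1050 + 1050 + 950 + 900 = 9850 kg.
Lower bound: ⌈9850/1700⌉ = 6 vans.
Also, 8 crates each exceed 850 kg, and no two of those can share a van, so at least 8 vans are needed.
A packing using 8 vans:
  van 1: 1650 = 1650
  van 2: 1650 = 1650
  van 3: 1450 = 1450
  van 4: 1150 = 1150
  van 5: 1050 = 1050
  van 6: 1050 = 1050
  van 7: 950 = 950
  van 8: 900 = 900
This matches the lower bound, so 8 is optimal.

8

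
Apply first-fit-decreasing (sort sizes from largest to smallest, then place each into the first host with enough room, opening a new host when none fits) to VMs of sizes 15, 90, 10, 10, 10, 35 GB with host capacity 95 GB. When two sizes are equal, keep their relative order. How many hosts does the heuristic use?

2

Sorted descending: 90, 35, 15, 10, 10, 10.
  90 → host 1 (new)  [load 90/95]
  35 → host 2 (new)  [load 35/95]
  15 → host 2  [load 50/95]
  10 → host 2  [load 60/95]
  10 → host 2  [load 70/95]
  10 → host 2  [load 80/95]
2 hosts opened.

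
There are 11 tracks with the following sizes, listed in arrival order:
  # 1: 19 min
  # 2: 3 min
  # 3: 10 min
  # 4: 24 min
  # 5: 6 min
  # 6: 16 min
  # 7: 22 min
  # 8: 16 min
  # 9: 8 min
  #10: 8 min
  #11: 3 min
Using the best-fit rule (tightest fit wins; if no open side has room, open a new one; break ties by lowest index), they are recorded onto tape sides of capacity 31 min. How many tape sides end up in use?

  19 → side 1 (new)  [load 19/31]
  3 → side 1  [load 22/31]
  10 → side 2 (new)  [load 10/31]
  24 → side 3 (new)  [load 24/31]
  6 → side 3  [load 30/31]
  16 → side 2  [load 26/31]
  22 → side 4 (new)  [load 22/31]
  16 → side 5 (new)  [load 16/31]
  8 → side 1  [load 30/31]
  8 → side 4  [load 30/31]
  3 → side 2  [load 29/31]
5 tape sides opened.

5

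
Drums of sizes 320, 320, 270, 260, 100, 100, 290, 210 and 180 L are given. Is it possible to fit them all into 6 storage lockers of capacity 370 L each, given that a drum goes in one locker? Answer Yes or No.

Total = 2050 L; ⌈2050/370⌉ = 6.
The bound of 6 does not rule out 6, but exhaustive search shows no assignment into 6 storage lockers of capacity 370 L exists — the minimum is 7.

No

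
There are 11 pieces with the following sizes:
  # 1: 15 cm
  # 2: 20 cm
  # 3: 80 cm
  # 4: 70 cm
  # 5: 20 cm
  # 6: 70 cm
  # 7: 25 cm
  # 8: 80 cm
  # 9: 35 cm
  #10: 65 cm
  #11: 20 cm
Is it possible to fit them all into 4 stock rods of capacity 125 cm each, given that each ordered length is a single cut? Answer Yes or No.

No

Total = 500 cm; ⌈500/125⌉ = 4.
5 pieces each exceed half the capacity and cannot share a stock rod, forcing at least 5 stock rods.
At least 5 stock rods are required, but only 4 are allowed.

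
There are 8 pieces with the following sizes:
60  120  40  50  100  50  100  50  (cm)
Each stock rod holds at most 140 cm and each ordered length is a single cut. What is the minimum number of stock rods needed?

Total = 120 + 100 + 100 + 60 + 50 + 50 + 50 + 40 = 570 cm.
Lower bound: ⌈570/140⌉ = 5 stock rods.
A packing using 5 stock rods:
  stock rod 1: 120 = 120
  stock rod 2: 100 + 40 = 140
  stock rod 3: 100 = 100
  stock rod 4: 60 + 50 = 110
  stock rod 5: 50 + 50 = 100
This matches the lower bound, so 5 is optimal.

5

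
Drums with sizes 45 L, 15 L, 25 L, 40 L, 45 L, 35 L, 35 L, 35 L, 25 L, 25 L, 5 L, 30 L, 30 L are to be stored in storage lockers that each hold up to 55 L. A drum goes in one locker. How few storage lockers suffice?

9

Total = 45 + 45 + 40 + 35 + 35 + 35 + 30 + 30 + 25 + 25 + 25 + 15 + 5 = 390 L.
Lower bound: ⌈390/55⌉ = 8 storage lockers.
A packing using 9 storage lockers:
  locker 1: 45 + 5 = 50
  locker 2: 45 = 45
  locker 3: 40 + 15 = 55
  locker 4: 35 = 35
  locker 5: 35 = 35
  locker 6: 35 = 35
  locker 7: 30 + 25 = 55
  locker 8: 30 + 25 = 55
  locker 9: 25 = 25
No arrangement into 8 storage lockers stays within capacity, so 9 is optimal.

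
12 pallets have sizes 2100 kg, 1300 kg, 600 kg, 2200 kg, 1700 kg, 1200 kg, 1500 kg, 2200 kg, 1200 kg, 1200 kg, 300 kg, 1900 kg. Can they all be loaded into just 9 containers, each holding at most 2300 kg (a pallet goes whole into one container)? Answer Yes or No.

Total = 17400 kg; ⌈17400/2300⌉ = 8.
10 pallets each exceed half the capacity and cannot share a container, forcing at least 10 containers.
At least 10 containers are required, but only 9 are allowed.

No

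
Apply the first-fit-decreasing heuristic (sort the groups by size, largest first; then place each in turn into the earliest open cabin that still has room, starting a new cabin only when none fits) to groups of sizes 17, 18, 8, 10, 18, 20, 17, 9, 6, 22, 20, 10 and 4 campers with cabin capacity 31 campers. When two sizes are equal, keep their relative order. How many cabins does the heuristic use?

7

Sorted descending: 22, 20, 20, 18, 18, 17, 17, 10, 10, 9, 8, 6, 4.
  22 → cabin 1 (new)  [load 22/31]
  20 → cabin 2 (new)  [load 20/31]
  20 → cabin 3 (new)  [load 20/31]
  18 → cabin 4 (new)  [load 18/31]
  18 → cabin 5 (new)  [load 18/31]
  17 → cabin 6 (new)  [load 17/31]
  17 → cabin 7 (new)  [load 17/31]
  10 → cabin 2  [load 30/31]
  10 → cabin 3  [load 30/31]
  9 → cabin 1  [load 31/31]
  8 → cabin 4  [load 26/31]
  6 → cabin 5  [load 24/31]
  4 → cabin 4  [load 30/31]
7 cabins opened.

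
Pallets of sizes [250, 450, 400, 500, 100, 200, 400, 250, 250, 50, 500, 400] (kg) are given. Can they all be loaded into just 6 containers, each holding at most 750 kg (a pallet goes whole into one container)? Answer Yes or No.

Yes

A valid assignment using 6 containers:
  container 1: 500 + 250 = 750
  container 2: 500 + 250 = 750
  container 3: 450 + 250 + 50 = 750
  container 4: 400 + 200 + 100 = 700
  container 5: 400 = 400
  container 6: 400 = 400
Every load is within 750 kg, so 6 containers suffice.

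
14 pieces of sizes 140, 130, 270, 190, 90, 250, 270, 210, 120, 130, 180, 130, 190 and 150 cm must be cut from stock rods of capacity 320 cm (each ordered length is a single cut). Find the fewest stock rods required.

Total = 270 + 270 + 250 + 210 + 190 + 190 + 180 + 150 + 140 + 130 + 130 + 130 + 120 + 90 = 2450 cm.
Lower bound: ⌈2450/320⌉ = 8 stock rods.
A packing using 9 stock rods:
  stock rod 1: 270 = 270
  stock rod 2: 270 = 270
  stock rod 3: 250 = 250
  stock rod 4: 210 + 90 = 300
  stock rod 5: 190 + 130 = 320
  stock rod 6: 190 + 130 = 320
  stock rod 7: 180 + 140 = 320
  stock rod 8: 150 + 130 = 280
  stock rod 9: 120 = 120
No arrangement into 8 stock rods stays within capacity, so 9 is optimal.

9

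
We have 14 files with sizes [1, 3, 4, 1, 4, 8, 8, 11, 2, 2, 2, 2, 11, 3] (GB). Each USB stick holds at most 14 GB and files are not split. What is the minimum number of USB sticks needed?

Total = 11 + 11 + 8 + 8 + 4 + 4 + 3 + 3 + 2 + 2 + 2 + 2 + 1 + 1 = 62 GB.
Lower bound: ⌈62/14⌉ = 5 USB sticks.
A packing using 5 USB sticks:
  USB stick 1: 11 + 3 = 14
  USB stick 2: 11 + 3 = 14
  USB stick 3: 8 + 4 + 2 = 14
  USB stick 4: 8 + 4 + 2 = 14
  USB stick 5: 2 + 2 + 1 + 1 = 6
This matches the lower bound, so 5 is optimal.

5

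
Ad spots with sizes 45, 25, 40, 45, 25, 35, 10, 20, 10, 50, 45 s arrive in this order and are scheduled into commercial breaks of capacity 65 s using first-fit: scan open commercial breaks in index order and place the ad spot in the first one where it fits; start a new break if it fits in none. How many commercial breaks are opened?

  45 → break 1 (new)  [load 45/65]
  25 → break 2 (new)  [load 25/65]
  40 → break 2  [load 65/65]
  45 → break 3 (new)  [load 45/65]
  25 → break 4 (new)  [load 25/65]
  35 → break 4  [load 60/65]
  10 → break 1  [load 55/65]
  20 → break 3  [load 65/65]
  10 → break 1  [load 65/65]
  50 → break 5 (new)  [load 50/65]
  45 → break 6 (new)  [load 45/65]
6 commercial breaks opened.

6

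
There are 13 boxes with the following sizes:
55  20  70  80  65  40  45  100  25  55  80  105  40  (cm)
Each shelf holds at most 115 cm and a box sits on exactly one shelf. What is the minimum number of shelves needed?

8

Total = 105 + 100 + 80 + 80 + 70 + 65 + 55 + 55 + 45 + 40 + 40 + 25 + 20 = 780 cm.
Lower bound: ⌈780/115⌉ = 7 shelves.
A packing using 8 shelves:
  shelf 1: 105 = 105
  shelf 2: 100 = 100
  shelf 3: 80 + 25 = 105
  shelf 4: 80 + 20 = 100
  shelf 5: 70 + 45 = 115
  shelf 6: 65 + 40 = 105
  shelf 7: 55 + 55 = 110
  shelf 8: 40 = 40
No arrangement into 7 shelves stays within capacity, so 8 is optimal.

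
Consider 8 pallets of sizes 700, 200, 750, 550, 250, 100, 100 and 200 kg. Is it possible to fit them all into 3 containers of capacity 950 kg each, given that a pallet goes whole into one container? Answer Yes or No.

Yes

A valid assignment using 3 containers:
  container 1: 750 + 200 = 950
  container 2: 700 + 250 = 950
  container 3: 550 + 200 + 100 + 100 = 950
Every load is within 950 kg, so 3 containers suffice.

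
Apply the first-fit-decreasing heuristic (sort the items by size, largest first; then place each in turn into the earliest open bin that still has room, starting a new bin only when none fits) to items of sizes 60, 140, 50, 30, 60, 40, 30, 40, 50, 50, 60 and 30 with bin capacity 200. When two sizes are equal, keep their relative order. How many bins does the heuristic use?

Sorted descending: 140, 60, 60, 60, 50, 50, 50, 40, 40, 30, 30, 30.
  140 → bin 1 (new)  [load 140/200]
  60 → bin 1  [load 200/200]
  60 → bin 2 (new)  [load 60/200]
  60 → bin 2  [load 120/200]
  50 → bin 2  [load 170/200]
  50 → bin 3 (new)  [load 50/200]
  50 → bin 3  [load 100/200]
  40 → bin 3  [load 140/200]
  40 → bin 3  [load 180/200]
  30 → bin 2  [load 200/200]
  30 → bin 4 (new)  [load 30/200]
  30 → bin 4  [load 60/200]
4 bins opened.

4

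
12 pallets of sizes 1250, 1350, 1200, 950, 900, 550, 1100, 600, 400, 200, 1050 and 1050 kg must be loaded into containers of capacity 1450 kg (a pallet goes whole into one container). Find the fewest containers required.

Total = 1350 + 1250 + 1200 + 1100 + 1050 + 1050 + 950 + 900 + 600 + 550 + 400 + 200 = 10600 kg.
Lower bound: ⌈10600/1450⌉ = 8 containers.
A packing using 9 containers:
  container 1: 1350 = 1350
  container 2: 1250 + 200 = 1450
  container 3: 1200 = 1200
  container 4: 1100 = 1100
  container 5: 1050 + 400 = 1450
  container 6: 1050 = 1050
  container 7: 950 = 950
  container 8: 900 + 550 = 1450
  container 9: 600 = 600
No arrangement into 8 containers stays within capacity, so 9 is optimal.

9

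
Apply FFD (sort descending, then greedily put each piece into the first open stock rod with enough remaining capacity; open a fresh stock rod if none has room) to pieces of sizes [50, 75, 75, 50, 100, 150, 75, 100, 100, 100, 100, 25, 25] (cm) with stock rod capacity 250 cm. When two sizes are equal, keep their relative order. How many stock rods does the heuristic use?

5

Sorted descending: 150, 100, 100, 100, 100, 100, 75, 75, 75, 50, 50, 25, 25.
  150 → stock rod 1 (new)  [load 150/250]
  100 → stock rod 1  [load 250/250]
  100 → stock rod 2 (new)  [load 100/250]
  100 → stock rod 2  [load 200/250]
  100 → stock rod 3 (new)  [load 100/250]
  100 → stock rod 3  [load 200/250]
  75 → stock rod 4 (new)  [load 75/250]
  75 → stock rod 4  [load 150/250]
  75 → stock rod 4  [load 225/250]
  50 → stock rod 2  [load 250/250]
  50 → stock rod 3  [load 250/250]
  25 → stock rod 4  [load 250/250]
  25 → stock rod 5 (new)  [load 25/250]
5 stock rods opened.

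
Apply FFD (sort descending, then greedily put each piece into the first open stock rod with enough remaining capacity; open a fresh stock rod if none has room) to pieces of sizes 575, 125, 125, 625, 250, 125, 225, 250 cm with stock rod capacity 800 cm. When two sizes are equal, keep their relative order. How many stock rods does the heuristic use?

3

Sorted descending: 625, 575, 250, 250, 225, 125, 125, 125.
  625 → stock rod 1 (new)  [load 625/800]
  575 → stock rod 2 (new)  [load 575/800]
  250 → stock rod 3 (new)  [load 250/800]
  250 → stock rod 3  [load 500/800]
  225 → stock rod 2  [load 800/800]
  125 → stock rod 1  [load 750/800]
  125 → stock rod 3  [load 625/800]
  125 → stock rod 3  [load 750/800]
3 stock rods opened.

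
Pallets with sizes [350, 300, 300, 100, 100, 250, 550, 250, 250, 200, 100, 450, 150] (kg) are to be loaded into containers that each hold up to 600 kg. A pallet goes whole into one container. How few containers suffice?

Total = 550 + 450 + 350 + 300 + 300 + 250 + 250 + 250 + 200 + 150 + 100 + 100 + 100 = 3350 kg.
Lower bound: ⌈3350/600⌉ = 6 containers.
A packing using 6 containers:
  container 1: 550 = 550
  container 2: 450 + 150 = 600
  container 3: 350 + 250 = 600
  container 4: 300 + 300 = 600
  container 5: 250 + 250 + 100 = 600
  container 6: 200 + 100 + 100 = 400
This matches the lower bound, so 6 is optimal.

6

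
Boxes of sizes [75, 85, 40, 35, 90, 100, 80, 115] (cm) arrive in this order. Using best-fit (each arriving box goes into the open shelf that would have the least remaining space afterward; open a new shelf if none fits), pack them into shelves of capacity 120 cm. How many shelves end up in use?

6

  75 → shelf 1 (new)  [load 75/120]
  85 → shelf 2 (new)  [load 85/120]
  40 → shelf 1  [load 115/120]
  35 → shelf 2  [load 120/120]
  90 → shelf 3 (new)  [load 90/120]
  100 → shelf 4 (new)  [load 100/120]
  80 → shelf 5 (new)  [load 80/120]
  115 → shelf 6 (new)  [load 115/120]
6 shelves opened.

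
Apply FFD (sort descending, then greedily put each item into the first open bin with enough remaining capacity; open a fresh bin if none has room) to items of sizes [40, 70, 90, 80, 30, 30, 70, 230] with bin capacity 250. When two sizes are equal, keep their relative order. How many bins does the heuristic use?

3

Sorted descending: 230, 90, 80, 70, 70, 40, 30, 30.
  230 → bin 1 (new)  [load 230/250]
  90 → bin 2 (new)  [load 90/250]
  80 → bin 2  [load 170/250]
  70 → bin 2  [load 240/250]
  70 → bin 3 (new)  [load 70/250]
  40 → bin 3  [load 110/250]
  30 → bin 3  [load 140/250]
  30 → bin 3  [load 170/250]
3 bins opened.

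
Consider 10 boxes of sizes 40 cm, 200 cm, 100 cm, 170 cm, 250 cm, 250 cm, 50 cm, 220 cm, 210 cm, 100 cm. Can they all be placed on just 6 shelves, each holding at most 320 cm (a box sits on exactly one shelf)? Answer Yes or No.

Yes

A valid assignment using 6 shelves:
  shelf 1: 250 + 50 = 300
  shelf 2: 250 + 40 = 290
  shelf 3: 220 + 100 = 320
  shelf 4: 210 + 100 = 310
  shelf 5: 200 = 200
  shelf 6: 170 = 170
Every load is within 320 cm, so 6 shelves suffice.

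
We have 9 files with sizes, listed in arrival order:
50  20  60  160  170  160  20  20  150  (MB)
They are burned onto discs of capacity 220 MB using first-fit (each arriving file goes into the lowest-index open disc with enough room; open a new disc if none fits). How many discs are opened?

5

  50 → disc 1 (new)  [load 50/220]
  20 → disc 1  [load 70/220]
  60 → disc 1  [load 130/220]
  160 → disc 2 (new)  [load 160/220]
  170 → disc 3 (new)  [load 170/220]
  160 → disc 4 (new)  [load 160/220]
  20 → disc 1  [load 150/220]
  20 → disc 1  [load 170/220]
  150 → disc 5 (new)  [load 150/220]
5 discs opened.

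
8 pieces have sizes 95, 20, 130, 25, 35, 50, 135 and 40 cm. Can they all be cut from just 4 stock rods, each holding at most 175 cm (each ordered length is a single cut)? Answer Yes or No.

A valid assignment using 4 stock rods:
  stock rod 1: 135 + 40 = 175
  stock rod 2: 130 + 35 = 165
  stock rod 3: 95 + 50 + 25 = 170
  stock rod 4: 20 = 20
Every load is within 175 cm, so 4 stock rods suffice.

Yes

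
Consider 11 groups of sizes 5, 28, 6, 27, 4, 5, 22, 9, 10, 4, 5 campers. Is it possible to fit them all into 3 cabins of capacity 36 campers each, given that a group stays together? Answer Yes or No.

Total = 125 campers; ⌈125/36⌉ = 4.
At least 4 cabins are required, but only 3 are allowed.

No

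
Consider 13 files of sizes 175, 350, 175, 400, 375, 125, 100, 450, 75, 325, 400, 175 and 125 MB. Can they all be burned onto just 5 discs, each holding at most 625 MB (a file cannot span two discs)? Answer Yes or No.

No

Total = 3250 MB; ⌈3250/625⌉ = 6.
At least 6 discs are required, but only 5 are allowed.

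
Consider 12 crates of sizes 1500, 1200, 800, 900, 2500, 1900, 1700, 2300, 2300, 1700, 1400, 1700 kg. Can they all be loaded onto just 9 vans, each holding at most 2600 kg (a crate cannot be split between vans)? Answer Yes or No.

Yes

A valid assignment using 9 vans:
  van 1: 2500 = 2500
  van 2: 2300 = 2300
  van 3: 2300 = 2300
  van 4: 1900 = 1900
  van 5: 1700 + 900 = 2600
  van 6: 1700 + 800 = 2500
  van 7: 1700 = 1700
  van 8: 1500 = 1500
  van 9: 1400 + 1200 = 2600
Every load is within 2600 kg, so 9 vans suffice.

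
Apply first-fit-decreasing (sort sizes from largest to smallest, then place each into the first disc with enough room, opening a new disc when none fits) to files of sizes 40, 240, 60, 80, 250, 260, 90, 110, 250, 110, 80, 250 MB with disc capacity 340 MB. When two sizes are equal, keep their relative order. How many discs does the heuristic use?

6

Sorted descending: 260, 250, 250, 250, 240, 110, 110, 90, 80, 80, 60, 40.
  260 → disc 1 (new)  [load 260/340]
  250 → disc 2 (new)  [load 250/340]
  250 → disc 3 (new)  [load 250/340]
  250 → disc 4 (new)  [load 250/340]
  240 → disc 5 (new)  [load 240/340]
  110 → disc 6 (new)  [load 110/340]
  110 → disc 6  [load 220/340]
  90 → disc 2  [load 340/340]
  80 → disc 1  [load 340/340]
  80 → disc 3  [load 330/340]
  60 → disc 4  [load 310/340]
  40 → disc 5  [load 280/340]
6 discs opened.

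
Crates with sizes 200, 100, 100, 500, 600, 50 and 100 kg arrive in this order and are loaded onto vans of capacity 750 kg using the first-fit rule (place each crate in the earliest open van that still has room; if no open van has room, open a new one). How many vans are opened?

  200 → van 1 (new)  [load 200/750]
  100 → van 1  [load 300/750]
  100 → van 1  [load 400/750]
  500 → van 2 (new)  [load 500/750]
  600 → van 3 (new)  [load 600/750]
  50 → van 1  [load 450/750]
  100 → van 1  [load 550/750]
3 vans opened.

3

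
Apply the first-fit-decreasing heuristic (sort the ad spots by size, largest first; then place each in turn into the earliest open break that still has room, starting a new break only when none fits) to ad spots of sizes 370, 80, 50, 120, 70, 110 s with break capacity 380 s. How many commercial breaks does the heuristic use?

3

Sorted descending: 370, 120, 110, 80, 70, 50.
  370 → break 1 (new)  [load 370/380]
  120 → break 2 (new)  [load 120/380]
  110 → break 2  [load 230/380]
  80 → break 2  [load 310/380]
  70 → break 2  [load 380/380]
  50 → break 3 (new)  [load 50/380]
3 commercial breaks opened.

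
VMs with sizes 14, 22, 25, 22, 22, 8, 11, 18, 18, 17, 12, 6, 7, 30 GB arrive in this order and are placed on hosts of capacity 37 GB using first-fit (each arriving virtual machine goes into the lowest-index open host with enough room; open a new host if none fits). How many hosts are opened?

7

  14 → host 1 (new)  [load 14/37]
  22 → host 1  [load 36/37]
  25 → host 2 (new)  [load 25/37]
  22 → host 3 (new)  [load 22/37]
  22 → host 4 (new)  [load 22/37]
  8 → host 2  [load 33/37]
  11 → host 3  [load 33/37]
  18 → host 5 (new)  [load 18/37]
  18 → host 5  [load 36/37]
  17 → host 6 (new)  [load 17/37]
  12 → host 4  [load 34/37]
  6 → host 6  [load 23/37]
  7 → host 6  [load 30/37]
  30 → host 7 (new)  [load 30/37]
7 hosts opened.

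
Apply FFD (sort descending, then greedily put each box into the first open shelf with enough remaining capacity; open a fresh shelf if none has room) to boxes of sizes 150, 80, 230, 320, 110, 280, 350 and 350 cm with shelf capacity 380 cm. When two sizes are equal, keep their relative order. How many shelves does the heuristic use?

Sorted descending: 350, 350, 320, 280, 230, 150, 110, 80.
  350 → shelf 1 (new)  [load 350/380]
  350 → shelf 2 (new)  [load 350/380]
  320 → shelf 3 (new)  [load 320/380]
  280 → shelf 4 (new)  [load 280/380]
  230 → shelf 5 (new)  [load 230/380]
  150 → shelf 5  [load 380/380]
  110 → shelf 6 (new)  [load 110/380]
  80 → shelf 4  [load 360/380]
6 shelves opened.

6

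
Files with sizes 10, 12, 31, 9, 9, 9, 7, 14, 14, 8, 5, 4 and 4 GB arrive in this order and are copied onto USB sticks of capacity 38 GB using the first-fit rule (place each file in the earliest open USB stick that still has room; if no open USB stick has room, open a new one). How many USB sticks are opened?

  10 → USB stick 1 (new)  [load 10/38]
  12 → USB stick 1  [load 22/38]
  31 → USB stick 2 (new)  [load 31/38]
  9 → USB stick 1  [load 31/38]
  9 → USB stick 3 (new)  [load 9/38]
  9 → USB stick 3  [load 18/38]
  7 → USB stick 1  [load 38/38]
  14 → USB stick 3  [load 32/38]
  14 → USB stick 4 (new)  [load 14/38]
  8 → USB stick 4  [load 22/38]
  5 → USB stick 2  [load 36/38]
  4 → USB stick 3  [load 36/38]
  4 → USB stick 4  [load 26/38]
4 USB sticks opened.

4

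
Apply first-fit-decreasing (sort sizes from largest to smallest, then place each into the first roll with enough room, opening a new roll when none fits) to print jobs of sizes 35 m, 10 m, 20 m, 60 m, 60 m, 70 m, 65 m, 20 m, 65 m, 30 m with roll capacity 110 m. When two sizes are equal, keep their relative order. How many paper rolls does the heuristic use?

5

Sorted descending: 70, 65, 65, 60, 60, 35, 30, 20, 20, 10.
  70 → roll 1 (new)  [load 70/110]
  65 → roll 2 (new)  [load 65/110]
  65 → roll 3 (new)  [load 65/110]
  60 → roll 4 (new)  [load 60/110]
  60 → roll 5 (new)  [load 60/110]
  35 → roll 1  [load 105/110]
  30 → roll 2  [load 95/110]
  20 → roll 3  [load 85/110]
  20 → roll 3  [load 105/110]
  10 → roll 2  [load 105/110]
5 paper rolls opened.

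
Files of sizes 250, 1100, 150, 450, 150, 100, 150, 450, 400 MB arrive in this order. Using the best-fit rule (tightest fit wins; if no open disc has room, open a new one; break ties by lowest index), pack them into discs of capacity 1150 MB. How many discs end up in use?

3

  250 → disc 1 (new)  [load 250/1150]
  1100 → disc 2 (new)  [load 1100/1150]
  150 → disc 1  [load 400/1150]
  450 → disc 1  [load 850/1150]
  150 → disc 1  [load 1000/1150]
  100 → disc 1  [load 1100/1150]
  150 → disc 3 (new)  [load 150/1150]
  450 → disc 3  [load 600/1150]
  400 → disc 3  [load 1000/1150]
3 discs opened.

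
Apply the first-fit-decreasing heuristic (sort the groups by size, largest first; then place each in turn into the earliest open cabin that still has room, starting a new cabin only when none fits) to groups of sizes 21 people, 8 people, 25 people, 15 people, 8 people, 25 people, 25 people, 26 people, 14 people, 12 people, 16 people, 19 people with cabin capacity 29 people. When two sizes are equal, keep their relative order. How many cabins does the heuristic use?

Sorted descending: 26, 25, 25, 25, 21, 19, 16, 15, 14, 12, 8, 8.
  26 → cabin 1 (new)  [load 26/29]
  25 → cabin 2 (new)  [load 25/29]
  25 → cabin 3 (new)  [load 25/29]
  25 → cabin 4 (new)  [load 25/29]
  21 → cabin 5 (new)  [load 21/29]
  19 → cabin 6 (new)  [load 19/29]
  16 → cabin 7 (new)  [load 16/29]
  15 → cabin 8 (new)  [load 15/29]
  14 → cabin 8  [load 29/29]
  12 → cabin 7  [load 28/29]
  8 → cabin 5  [load 29/29]
  8 → cabin 6  [load 27/29]
8 cabins opened.

8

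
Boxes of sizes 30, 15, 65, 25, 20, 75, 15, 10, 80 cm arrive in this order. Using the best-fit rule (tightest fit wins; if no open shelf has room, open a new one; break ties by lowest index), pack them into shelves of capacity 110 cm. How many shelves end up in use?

4

  30 → shelf 1 (new)  [load 30/110]
  15 → shelf 1  [load 45/110]
  65 → shelf 1  [load 110/110]
  25 → shelf 2 (new)  [load 25/110]
  20 → shelf 2  [load 45/110]
  75 → shelf 3 (new)  [load 75/110]
  15 → shelf 3  [load 90/110]
  10 → shelf 3  [load 100/110]
  80 → shelf 4 (new)  [load 80/110]
4 shelves opened.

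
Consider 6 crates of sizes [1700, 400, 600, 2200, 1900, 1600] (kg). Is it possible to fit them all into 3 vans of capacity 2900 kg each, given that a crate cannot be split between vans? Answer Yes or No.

No

Total = 8400 kg; ⌈8400/2900⌉ = 3.
4 crates each exceed half the capacity and cannot share a van, forcing at least 4 vans.
At least 4 vans are required, but only 3 are allowed.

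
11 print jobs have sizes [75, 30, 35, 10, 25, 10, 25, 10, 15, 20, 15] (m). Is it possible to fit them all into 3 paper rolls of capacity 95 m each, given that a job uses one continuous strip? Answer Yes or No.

Yes

A valid assignment using 3 paper rolls:
  roll 1: 75 + 20 = 95
  roll 2: 35 + 30 + 25 = 90
  roll 3: 25 + 15 + 15 + 10 + 10 + 10 = 85
Every load is within 95 m, so 3 paper rolls suffice.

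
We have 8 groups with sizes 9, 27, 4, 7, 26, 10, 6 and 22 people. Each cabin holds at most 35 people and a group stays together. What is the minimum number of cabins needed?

4

Total = 27 + 26 + 22 + 10 + 9 + 7 + 6 + 4 = 111 people.
Lower bound: ⌈111/35⌉ = 4 cabins.
A packing using 4 cabins:
  cabin 1: 27 + 7 = 34
  cabin 2: 26 + 9 = 35
  cabin 3: 22 + 10 = 32
  cabin 4: 6 + 4 = 10
This matches the lower bound, so 4 is optimal.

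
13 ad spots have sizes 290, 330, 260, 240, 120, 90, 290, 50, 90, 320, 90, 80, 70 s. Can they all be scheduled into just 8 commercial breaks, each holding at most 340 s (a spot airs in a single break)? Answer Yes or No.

A valid assignment using 8 commercial breaks:
  break 1: 330 = 330
  break 2: 320 = 320
  break 3: 290 + 50 = 340
  break 4: 290 = 290
  break 5: 260 + 80 = 340
  break 6: 240 + 90 = 330
  break 7: 120 + 90 + 90 = 300
  break 8: 70 = 70
Every load is within 340 s, so 8 commercial breaks suffice.

Yes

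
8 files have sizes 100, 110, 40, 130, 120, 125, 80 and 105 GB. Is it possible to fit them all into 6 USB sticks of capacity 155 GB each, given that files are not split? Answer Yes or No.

Total = 810 GB; ⌈810/155⌉ = 6.
7 files each exceed half the capacity and cannot share a USB stick, forcing at least 7 USB sticks.
At least 7 USB sticks are required, but only 6 are allowed.

No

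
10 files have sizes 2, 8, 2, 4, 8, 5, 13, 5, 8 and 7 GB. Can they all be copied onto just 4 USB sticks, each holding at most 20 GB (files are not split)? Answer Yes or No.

A valid assignment using 4 USB sticks:
  USB stick 1: 13 + 7 = 20
  USB stick 2: 8 + 8 + 4 = 20
  USB stick 3: 8 + 5 + 5 + 2 = 20
  USB stick 4: 2 = 2
Every load is within 20 GB, so 4 USB sticks suffice.

Yes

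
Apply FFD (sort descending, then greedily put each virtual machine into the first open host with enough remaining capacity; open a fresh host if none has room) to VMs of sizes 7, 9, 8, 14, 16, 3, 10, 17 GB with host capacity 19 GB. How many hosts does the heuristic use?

5

Sorted descending: 17, 16, 14, 10, 9, 8, 7, 3.
  17 → host 1 (new)  [load 17/19]
  16 → host 2 (new)  [load 16/19]
  14 → host 3 (new)  [load 14/19]
  10 → host 4 (new)  [load 10/19]
  9 → host 4  [load 19/19]
  8 → host 5 (new)  [load 8/19]
  7 → host 5  [load 15/19]
  3 → host 2  [load 19/19]
5 hosts opened.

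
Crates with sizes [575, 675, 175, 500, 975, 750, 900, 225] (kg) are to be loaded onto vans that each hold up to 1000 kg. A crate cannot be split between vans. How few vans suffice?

Total = 975 + 900 + 750 + 675 + 575 + 500 + 225 + 175 = 4775 kg.
Lower bound: ⌈4775/1000⌉ = 5 vans.
A packing using 6 vans:
  van 1: 975 = 975
  van 2: 900 = 900
  van 3: 750 + 225 = 975
  van 4: 675 + 175 = 850
  van 5: 575 = 575
  van 6: 500 = 500
No arrangement into 5 vans stays within capacity, so 6 is optimal.

6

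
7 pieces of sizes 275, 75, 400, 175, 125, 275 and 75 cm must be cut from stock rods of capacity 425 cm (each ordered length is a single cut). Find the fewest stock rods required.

Total = 400 + 275 + 275 + 175 + 125 + 75 + 75 = 1400 cm.
Lower bound: ⌈1400/425⌉ = 4 stock rods.
A packing using 4 stock rods:
  stock rod 1: 400 = 400
  stock rod 2: 275 + 125 = 400
  stock rod 3: 275 + 75 + 75 = 425
  stock rod 4: 175 = 175
This matches the lower bound, so 4 is optimal.

4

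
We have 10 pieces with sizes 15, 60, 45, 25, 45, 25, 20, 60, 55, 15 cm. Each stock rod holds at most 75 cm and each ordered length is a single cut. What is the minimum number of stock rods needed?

Total = 60 + 60 + 55 + 45 + 45 + 25 + 25 + 20 + 15 + 15 = 365 cm.
Lower bound: ⌈365/75⌉ = 5 stock rods.
A packing using 5 stock rods:
  stock rod 1: 60 + 15 = 75
  stock rod 2: 60 + 15 = 75
  stock rod 3: 55 + 20 = 75
  stock rod 4: 45 + 25 = 70
  stock rod 5: 45 + 25 = 70
This matches the lower bound, so 5 is optimal.

5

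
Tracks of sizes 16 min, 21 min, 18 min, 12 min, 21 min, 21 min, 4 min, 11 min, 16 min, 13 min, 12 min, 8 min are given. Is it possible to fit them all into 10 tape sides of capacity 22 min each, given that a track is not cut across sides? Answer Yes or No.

A valid assignment using 10 tape sides:
  side 1: 21 = 21
  side 2: 21 = 21
  side 3: 21 = 21
  side 4: 18 + 4 = 22
  side 5: 16 = 16
  side 6: 16 = 16
  side 7: 13 + 8 = 21
  side 8: 12 = 12
  side 9: 12 = 12
  side 10: 11 = 11
Every load is within 22 min, so 10 tape sides suffice.

Yes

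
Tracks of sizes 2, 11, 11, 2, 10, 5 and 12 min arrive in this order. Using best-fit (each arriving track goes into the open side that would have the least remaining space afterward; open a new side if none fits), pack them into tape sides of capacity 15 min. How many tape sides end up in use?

4

  2 → side 1 (new)  [load 2/15]
  11 → side 1  [load 13/15]
  11 → side 2 (new)  [load 11/15]
  2 → side 1  [load 15/15]
  10 → side 3 (new)  [load 10/15]
  5 → side 3  [load 15/15]
  12 → side 4 (new)  [load 12/15]
4 tape sides opened.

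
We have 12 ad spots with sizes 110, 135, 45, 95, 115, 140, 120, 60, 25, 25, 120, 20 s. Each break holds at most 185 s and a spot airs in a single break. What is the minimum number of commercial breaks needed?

7

Total = 140 + 135 + 120 + 120 + 115 + 110 + 95 + 60 + 45 + 25 + 25 + 20 = 1010 s.
Lower bound: ⌈1010/185⌉ = 6 commercial breaks.
Also, 7 ad spots each exceed 185/2 s, and no two of those can share a break, so at least 7 commercial breaks are needed.
A packing using 7 commercial breaks:
  break 1: 140 + 45 = 185
  break 2: 135 + 25 + 25 = 185
  break 3: 120 + 60 = 180
  break 4: 120 + 20 = 140
  break 5: 115 = 115
  break 6: 110 = 110
  break 7: 95 = 95
This matches the lower bound, so 7 is optimal.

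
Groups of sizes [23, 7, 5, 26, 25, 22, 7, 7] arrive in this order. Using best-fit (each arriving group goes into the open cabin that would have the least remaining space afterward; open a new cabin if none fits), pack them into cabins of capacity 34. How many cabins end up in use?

4

  23 → cabin 1 (new)  [load 23/34]
  7 → cabin 1  [load 30/34]
  5 → cabin 2 (new)  [load 5/34]
  26 → cabin 2  [load 31/34]
  25 → cabin 3 (new)  [load 25/34]
  22 → cabin 4 (new)  [load 22/34]
  7 → cabin 3  [load 32/34]
  7 → cabin 4  [load 29/34]
4 cabins opened.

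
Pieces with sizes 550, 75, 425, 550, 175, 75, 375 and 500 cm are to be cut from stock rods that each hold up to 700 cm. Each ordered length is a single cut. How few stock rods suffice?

Total = 550 + 550 + 500 + 425 + 375 + 175 + 75 + 75 = 2725 cm.
Lower bound: ⌈2725/700⌉ = 4 stock rods.
Also, 5 pieces each exceed 350 cm, and no two of those can share a stock rod, so at least 5 stock rods are needed.
A packing using 5 stock rods:
  stock rod 1: 550 + 75 + 75 = 700
  stock rod 2: 550 = 550
  stock rod 3: 500 + 175 = 675
  stock rod 4: 425 = 425
  stock rod 5: 375 = 375
This matches the lower bound, so 5 is optimal.

5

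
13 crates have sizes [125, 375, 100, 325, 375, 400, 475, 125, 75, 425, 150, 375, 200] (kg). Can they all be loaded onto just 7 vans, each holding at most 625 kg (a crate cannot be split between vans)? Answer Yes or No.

Yes

A valid assignment using 7 vans:
  van 1: 475 + 150 = 625
  van 2: 425 + 200 = 625
  van 3: 400 + 125 + 100 = 625
  van 4: 375 + 125 + 75 = 575
  van 5: 375 = 375
  van 6: 375 = 375
  van 7: 325 = 325
Every load is within 625 kg, so 7 vans suffice.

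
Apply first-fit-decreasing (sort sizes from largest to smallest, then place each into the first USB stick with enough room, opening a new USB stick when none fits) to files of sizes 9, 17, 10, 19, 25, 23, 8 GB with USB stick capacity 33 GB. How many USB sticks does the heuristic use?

Sorted descending: 25, 23, 19, 17, 10, 9, 8.
  25 → USB stick 1 (new)  [load 25/33]
  23 → USB stick 2 (new)  [load 23/33]
  19 → USB stick 3 (new)  [load 19/33]
  17 → USB stick 4 (new)  [load 17/33]
  10 → USB stick 2  [load 33/33]
  9 → USB stick 3  [load 28/33]
  8 → USB stick 1  [load 33/33]
4 USB sticks opened.

4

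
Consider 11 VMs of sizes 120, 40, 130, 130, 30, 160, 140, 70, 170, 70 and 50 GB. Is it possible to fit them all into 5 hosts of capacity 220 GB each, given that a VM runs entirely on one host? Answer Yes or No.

Total = 1110 GB; ⌈1110/220⌉ = 6.
At least 6 hosts are required, but only 5 are allowed.

No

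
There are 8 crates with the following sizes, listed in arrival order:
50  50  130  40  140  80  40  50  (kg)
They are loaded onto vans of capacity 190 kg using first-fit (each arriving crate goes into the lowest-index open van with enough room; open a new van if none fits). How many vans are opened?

  50 → van 1 (new)  [load 50/190]
  50 → van 1  [load 100/190]
  130 → van 2 (new)  [load 130/190]
  40 → van 1  [load 140/190]
  140 → van 3 (new)  [load 140/190]
  80 → van 4 (new)  [load 80/190]
  40 → van 1  [load 180/190]
  50 → van 2  [load 180/190]
4 vans opened.

4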